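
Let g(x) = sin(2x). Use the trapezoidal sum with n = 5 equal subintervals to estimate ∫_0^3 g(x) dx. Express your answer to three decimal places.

0.017

Δx = (3 − 0)/5 = 0.6.
g(0) ≈ 0.000, g(0.6) ≈ 0.932, g(1.2) ≈ 0.675, g(1.8) ≈ -0.443, g(2.4) ≈ -0.996, g(3) ≈ -0.279.
T_5 = (Δx/2)·[g(x_0) + 2g(x_1) + ... + 2g(x_{4}) + g(x_5)].
Sum ≈ 0.017.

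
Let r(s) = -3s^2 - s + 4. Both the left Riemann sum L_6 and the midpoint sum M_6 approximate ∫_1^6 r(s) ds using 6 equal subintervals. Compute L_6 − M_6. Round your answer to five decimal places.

L_6 ≈ -168.4027778.
M_6 ≈ -211.6319444.
L_6 − M_6 ≈ 43.22917.

43.22917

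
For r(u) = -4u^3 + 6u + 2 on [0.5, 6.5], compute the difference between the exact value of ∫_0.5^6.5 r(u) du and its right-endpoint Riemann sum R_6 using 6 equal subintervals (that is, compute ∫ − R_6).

Exact integral: ∫_0.5^6.5 r(u) du = -1647.
R_6 = -2220.
Error = -1647 − (-2220) = 573.

573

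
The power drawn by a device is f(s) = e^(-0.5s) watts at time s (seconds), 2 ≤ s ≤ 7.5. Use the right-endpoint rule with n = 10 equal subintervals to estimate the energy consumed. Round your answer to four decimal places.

0.5984

Δs = (7.5 − 2)/10 = 0.55.
Right endpoints: 2.55, 3.1, 3.65, 4.2, 4.75, 5.3, 5.85, 6.4, 6.95, 7.5.
f(2.55) ≈ 0.2794, f(3.1) ≈ 0.2122, f(3.65) ≈ 0.1612, f(4.2) ≈ 0.1225, f(4.75) ≈ 0.0930, f(5.3) ≈ 0.0707, f(5.85) ≈ 0.0537, f(6.4) ≈ 0.0408, f(6.95) ≈ 0.0310, f(7.5) ≈ 0.0235.
Sum = Δs · [f(2.55) + f(3.1) + f(3.65) + ...].
Sum ≈ 0.5984.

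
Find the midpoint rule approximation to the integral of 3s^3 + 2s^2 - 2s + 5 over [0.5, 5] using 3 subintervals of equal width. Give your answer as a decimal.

527.1328125

Δs = (5 − 0.5)/3 = 1.5.
Midpoints: 1.25, 2.75, 4.25.
f(1.25) = 11.484375, f(2.75) = 77.015625, f(4.25) = 262.921875.
Sum = Δs · [f(1.25) + f(2.75) + f(4.25)].
Sum = 527.1328125.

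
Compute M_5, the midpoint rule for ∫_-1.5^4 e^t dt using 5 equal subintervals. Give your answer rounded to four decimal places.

Δt = (4 − (-1.5))/5 = 1.1.
Midpoints: -0.95, 0.15, 1.25, 2.35, 3.45.
f(-0.95) ≈ 0.3867, f(0.15) ≈ 1.1618, f(1.25) ≈ 3.4903, f(2.35) ≈ 10.4856, f(3.45) ≈ 31.5004.
Sum = Δt · [f(-0.95) + f(0.15) + f(1.25) + f(2.35) + f(3.45)].
Sum ≈ 51.7274.

51.7274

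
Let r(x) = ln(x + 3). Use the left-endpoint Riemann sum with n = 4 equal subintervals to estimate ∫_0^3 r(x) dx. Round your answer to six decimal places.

4.187005

Δx = (3 − 0)/4 = 0.75.
Left endpoints: 0, 0.75, 1.5, 2.25.
r(0) ≈ 1.098612, r(0.75) ≈ 1.321756, r(1.5) ≈ 1.504077, r(2.25) ≈ 1.658228.
Sum = Δx · [r(0) + r(0.75) + r(1.5) + r(2.25)].
Sum ≈ 4.187005.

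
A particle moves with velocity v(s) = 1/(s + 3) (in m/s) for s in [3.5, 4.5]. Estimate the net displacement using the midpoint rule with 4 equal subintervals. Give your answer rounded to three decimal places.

0.143

Δs = (4.5 − 3.5)/4 = 0.25.
Midpoints: 3.625, 3.875, 4.125, 4.375.
v(3.625) = 8/53, v(3.875) = 8/55, v(4.125) = 8/57, v(4.375) = 8/59.
Sum = Δs · [v(3.625) + v(3.875) + v(4.125) + v(4.375)].
Sum ≈ 0.143.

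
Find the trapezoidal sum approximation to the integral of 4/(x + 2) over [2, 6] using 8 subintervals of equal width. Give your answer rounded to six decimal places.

Δx = (6 − 2)/8 = 0.5.
f(2) = 1, f(2.5) = 8/9, f(3) = 0.8, f(3.5) = 8/11, f(4) = 2/3, f(4.5) = 8/13, f(5) = 4/7, f(5.5) = 8/15, f(6) = 0.5.
T_8 = (Δx/2)·[f(x_0) + 2f(x_1) + ... + 2f(x_{7}) + f(x_8)].
Sum ≈ 2.776487.

2.776487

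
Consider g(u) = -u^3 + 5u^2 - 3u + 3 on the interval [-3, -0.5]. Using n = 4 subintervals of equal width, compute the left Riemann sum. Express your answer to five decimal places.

111.73340

Δu = (-0.5 − (-3))/4 = 0.625.
Left endpoints: -3, -2.375, -1.75, -1.125.
g(-3) = 84, g(-2.375) = 26483/512, g(-1.75) = 28.921875, g(-1.125) = 7233/512.
Sum = Δu · [g(-3) + g(-2.375) + g(-1.75) + g(-1.125)].
Sum ≈ 111.73340.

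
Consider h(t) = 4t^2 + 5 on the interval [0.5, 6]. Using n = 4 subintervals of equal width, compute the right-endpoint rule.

Δt = (6 − 0.5)/4 = 1.375.
Right endpoints: 1.875, 3.25, 4.625, 6.
h(1.875) = 19.0625, h(3.25) = 47.25, h(4.625) = 90.5625, h(6) = 149.
Sum = Δt · [h(1.875) + h(3.25) + h(4.625) + h(6)].
Sum = 420.578125.

420.578125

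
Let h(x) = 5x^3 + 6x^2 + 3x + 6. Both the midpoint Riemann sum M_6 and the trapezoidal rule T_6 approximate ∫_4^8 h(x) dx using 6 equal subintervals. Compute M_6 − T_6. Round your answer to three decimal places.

-42.667

M_6 ≈ 5777.77778.
T_6 ≈ 5820.44444.
M_6 − T_6 ≈ -42.667.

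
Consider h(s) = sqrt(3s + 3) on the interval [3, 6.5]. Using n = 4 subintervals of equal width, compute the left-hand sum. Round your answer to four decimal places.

13.9123

Δs = (6.5 − 3)/4 = 0.875.
Left endpoints: 3, 3.875, 4.75, 5.625.
h(3) ≈ 3.4641, h(3.875) ≈ 3.8243, h(4.75) ≈ 4.1533, h(5.625) ≈ 4.4581.
Sum = Δs · [h(3) + h(3.875) + h(4.75) + h(5.625)].
Sum ≈ 13.9123.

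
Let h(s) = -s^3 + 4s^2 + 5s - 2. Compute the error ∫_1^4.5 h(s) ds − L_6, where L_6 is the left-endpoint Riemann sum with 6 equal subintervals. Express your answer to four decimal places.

Exact integral: ∫_1^4.5 h(s) ds ≈ 59.026042.
L_6 ≈ 56.906395.
Error ≈ 59.026042 − 56.906395 ≈ 2.1196.

2.1196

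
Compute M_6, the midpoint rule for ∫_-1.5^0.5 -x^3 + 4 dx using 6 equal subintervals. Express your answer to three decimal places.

Δx = (0.5 − (-1.5))/6 = 1/3.
Midpoints: -4/3, -1, -2/3, -1/3, 0, 1/3.
f(-4/3) = 172/27, f(-1) = 5, f(-2/3) = 116/27, f(-1/3) = 109/27, f(0) = 4, f(1/3) = 107/27.
Sum = Δx · [f(-4/3) + f(-1) + f(-2/3) + ...].
Sum ≈ 9.222.

9.222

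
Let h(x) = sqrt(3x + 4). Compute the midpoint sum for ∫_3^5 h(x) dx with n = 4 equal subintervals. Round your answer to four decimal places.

7.9890

Δx = (5 − 3)/4 = 0.5.
Midpoints: 3.25, 3.75, 4.25, 4.75.
h(3.25) ≈ 3.7081, h(3.75) ≈ 3.9051, h(4.25) ≈ 4.0927, h(4.75) ≈ 4.2720.
Sum = Δx · [h(3.25) + h(3.75) + h(4.25) + h(4.75)].
Sum ≈ 7.9890.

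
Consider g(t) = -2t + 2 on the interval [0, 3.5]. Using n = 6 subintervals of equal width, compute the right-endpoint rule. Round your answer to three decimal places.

Δt = (3.5 − 0)/6 = 7/12.
Right endpoints: 7/12, 7/6, 1.75, 7/3, 35/12, 3.5.
g(7/12) = 5/6, g(7/6) = -1/3, g(1.75) = -1.5, g(7/3) = -8/3, g(35/12) = -23/6, g(3.5) = -5.
Sum = Δt · [g(7/12) + g(7/6) + g(1.75) + ...].
Sum ≈ -7.292.

-7.292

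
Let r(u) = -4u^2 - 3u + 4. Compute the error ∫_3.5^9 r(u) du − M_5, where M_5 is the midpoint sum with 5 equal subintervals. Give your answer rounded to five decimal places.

-2.21833

Exact integral: ∫_3.5^9 r(u) du ≈ -995.9583333.
M_5 = -993.74.
Error ≈ -995.9583333 − (-993.74) ≈ -2.21833.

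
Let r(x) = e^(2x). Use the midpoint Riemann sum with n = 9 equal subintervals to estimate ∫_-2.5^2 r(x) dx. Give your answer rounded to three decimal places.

Δx = (2 − (-2.5))/9 = 0.5.
Midpoints: -2.25, -1.75, -1.25, -0.75, -0.25, 0.25, 0.75, 1.25, 1.75.
r(-2.25) ≈ 0.011, r(-1.75) ≈ 0.030, r(-1.25) ≈ 0.082, r(-0.75) ≈ 0.223, r(-0.25) ≈ 0.607, r(0.25) ≈ 1.649, r(0.75) ≈ 4.482, r(1.25) ≈ 12.182, r(1.75) ≈ 33.115.
Sum = Δx · [r(-2.25) + r(-1.75) + r(-1.25) + ...].
Sum ≈ 26.191.

26.191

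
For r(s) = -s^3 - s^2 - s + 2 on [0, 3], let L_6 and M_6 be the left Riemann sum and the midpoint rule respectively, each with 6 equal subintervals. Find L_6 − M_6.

L_6 = -18.6875.
M_6 = -27.40625.
L_6 − M_6 = 8.71875.

8.71875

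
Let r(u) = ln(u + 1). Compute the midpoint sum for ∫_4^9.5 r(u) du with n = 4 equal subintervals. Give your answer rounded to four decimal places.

11.1504

Δu = (9.5 − 4)/4 = 1.375.
Midpoints: 4.6875, 6.0625, 7.4375, 8.8125.
r(4.6875) ≈ 1.7383, r(6.0625) ≈ 1.9548, r(7.4375) ≈ 2.1327, r(8.8125) ≈ 2.2837.
Sum = Δu · [r(4.6875) + r(6.0625) + r(7.4375) + r(8.8125)].
Sum ≈ 11.1504.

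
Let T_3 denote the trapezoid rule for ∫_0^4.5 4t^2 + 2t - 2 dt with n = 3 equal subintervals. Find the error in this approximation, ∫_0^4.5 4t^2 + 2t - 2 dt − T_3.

Exact integral: ∫_0^4.5 f(t) dt = 132.75.
T_3 = 139.5.
Error = 132.75 − 139.5 = -6.75.

-6.75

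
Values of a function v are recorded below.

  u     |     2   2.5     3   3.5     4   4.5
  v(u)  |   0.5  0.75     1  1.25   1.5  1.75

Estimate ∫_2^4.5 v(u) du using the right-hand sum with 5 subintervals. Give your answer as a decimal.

3.125

Δu = 0.5.
Sum = 0.5·[0.75 + 1 + 1.25 + 1.5 + 1.75] = 3.125.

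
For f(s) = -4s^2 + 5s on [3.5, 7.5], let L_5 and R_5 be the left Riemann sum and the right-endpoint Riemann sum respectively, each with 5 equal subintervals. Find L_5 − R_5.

124.8

L_5 = -334.64.
R_5 = -459.44.
L_5 − R_5 = 124.8.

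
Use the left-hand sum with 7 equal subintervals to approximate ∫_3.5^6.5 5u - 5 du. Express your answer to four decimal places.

Δu = (6.5 − 3.5)/7 = 3/7.
Left endpoints: 3.5, 55/14, 61/14, 67/14, 73/14, 79/14, 85/14.
f(3.5) = 12.5, f(55/14) = 205/14, f(61/14) = 235/14, f(67/14) = 265/14, f(73/14) = 295/14, f(79/14) = 325/14, f(85/14) = 355/14.
Sum = Δu · [f(3.5) + f(55/14) + f(61/14) + ...].
Sum ≈ 56.7857.

56.7857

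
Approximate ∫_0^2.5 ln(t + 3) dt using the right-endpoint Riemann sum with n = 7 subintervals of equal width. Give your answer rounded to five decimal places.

3.68691

Δt = (2.5 − 0)/7 = 5/14.
Right endpoints: 5/14, 5/7, 15/14, 10/7, 25/14, 15/7, 2.5.
f(5/14) ≈ 1.21109, f(5/7) ≈ 1.31219, f(15/14) ≈ 1.40399, f(10/7) ≈ 1.48808, f(25/14) ≈ 1.56564, f(15/7) ≈ 1.63761, f(2.5) ≈ 1.70475.
Sum = Δt · [f(5/14) + f(5/7) + f(15/14) + ...].
Sum ≈ 3.68691.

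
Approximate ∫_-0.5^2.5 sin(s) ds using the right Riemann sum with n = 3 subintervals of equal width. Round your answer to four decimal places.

Δs = (2.5 − (-0.5))/3 = 1.
Right endpoints: 0.5, 1.5, 2.5.
f(0.5) ≈ 0.4794, f(1.5) ≈ 0.9975, f(2.5) ≈ 0.5985.
Sum = Δs · [f(0.5) + f(1.5) + f(2.5)].
Sum ≈ 2.0754.

2.0754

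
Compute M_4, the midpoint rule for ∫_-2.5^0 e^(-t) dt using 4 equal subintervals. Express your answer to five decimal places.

Δt = (0 − (-2.5))/4 = 0.625.
Midpoints: -2.1875, -1.5625, -0.9375, -0.3125.
f(-2.1875) ≈ 8.91290, f(-1.5625) ≈ 4.77073, f(-0.9375) ≈ 2.55359, f(-0.3125) ≈ 1.36684.
Sum = Δt · [f(-2.1875) + f(-1.5625) + f(-0.9375) + f(-0.3125)].
Sum ≈ 11.00254.

11.00254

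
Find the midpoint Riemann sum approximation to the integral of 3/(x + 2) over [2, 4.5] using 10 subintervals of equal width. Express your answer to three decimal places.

Δx = (4.5 − 2)/10 = 0.25.
Midpoints: 2.125, 2.375, 2.625, 2.875, 3.125, 3.375, 3.625, 3.875, 4.125, 4.375.
f(2.125) = 8/11, f(2.375) = 24/35, f(2.625) = 24/37, f(2.875) = 8/13, f(3.125) = 24/41, f(3.375) = 24/43, f(3.625) = 8/15, f(3.875) = 24/47, f(4.125) = 24/49, f(4.375) = 8/17.
Sum = Δx · [f(2.125) + f(2.375) + f(2.625) + ...].
Sum ≈ 1.456.

1.456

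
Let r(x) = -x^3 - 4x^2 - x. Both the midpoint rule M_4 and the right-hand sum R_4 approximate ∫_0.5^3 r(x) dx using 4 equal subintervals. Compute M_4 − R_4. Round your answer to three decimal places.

22.375

M_4 ≈ -59.68994.
R_4 ≈ -82.06543.
M_4 − R_4 ≈ 22.375.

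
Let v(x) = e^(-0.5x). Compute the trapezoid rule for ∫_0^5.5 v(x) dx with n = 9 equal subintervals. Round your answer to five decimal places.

1.88669

Δx = (5.5 − 0)/9 = 11/18.
v(0) ≈ 1.00000, v(11/18) ≈ 0.73671, v(11/9) ≈ 0.54275, v(11/6) ≈ 0.39985, v(22/9) ≈ 0.29457, v(55/18) ≈ 0.21702, v(11/3) ≈ 0.15988, v(77/18) ≈ 0.11779, v(44/9) ≈ 0.08677, v(5.5) ≈ 0.06393.
T_9 = (Δx/2)·[v(x_0) + 2v(x_1) + ... + 2v(x_{8}) + v(x_9)].
Sum ≈ 1.88669.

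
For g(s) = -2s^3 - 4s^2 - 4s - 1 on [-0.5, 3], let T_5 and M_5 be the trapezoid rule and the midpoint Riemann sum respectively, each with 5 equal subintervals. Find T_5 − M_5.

-4.930625

T_5 = -100.9225.
M_5 = -95.991875.
T_5 − M_5 = -4.930625.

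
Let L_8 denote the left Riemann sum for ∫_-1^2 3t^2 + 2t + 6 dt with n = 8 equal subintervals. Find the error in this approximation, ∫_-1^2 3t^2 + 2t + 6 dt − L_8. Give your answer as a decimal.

Exact integral: ∫_-1^2 f(t) dt = 30.
L_8 = 27.3984375.
Error = 30 − 27.3984375 = 2.6015625.

2.6015625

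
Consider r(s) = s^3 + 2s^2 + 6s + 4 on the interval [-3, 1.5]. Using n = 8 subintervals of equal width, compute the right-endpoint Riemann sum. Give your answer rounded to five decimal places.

11.29614

Δs = (1.5 − (-3))/8 = 0.5625.
Right endpoints: -2.4375, -1.875, -1.3125, -0.75, -0.1875, 0.375, 0.9375, 1.5.
r(-2.4375) = -54167/4096, r(-1.875) = -3487/512, r(-1.3125) = -11021/4096, r(-0.75) = 0.203125, r(-0.1875) = 12037/4096, r(0.375) = 3371/512, r(0.9375) = 49999/4096, r(1.5) = 20.875.
Sum = Δs · [r(-2.4375) + r(-1.875) + r(-1.3125) + ...].
Sum ≈ 11.29614.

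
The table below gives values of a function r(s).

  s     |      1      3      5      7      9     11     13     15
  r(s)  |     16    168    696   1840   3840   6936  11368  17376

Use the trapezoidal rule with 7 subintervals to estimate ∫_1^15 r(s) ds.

Δs = 2.
T_7 = (2/2)·[16 + 2·168 + 2·696 + 2·1840 + 2·3840 + 2·6936 + 2·11368 + 17376] = 67088.

67088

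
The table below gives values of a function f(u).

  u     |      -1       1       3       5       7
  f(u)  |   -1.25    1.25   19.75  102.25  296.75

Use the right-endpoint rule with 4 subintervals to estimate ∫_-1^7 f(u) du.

840

Δu = 2.
Sum = 2·[1.25 + 19.75 + 102.25 + 296.75] = 840.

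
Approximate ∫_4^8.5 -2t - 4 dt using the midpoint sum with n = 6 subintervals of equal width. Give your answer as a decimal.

Δt = (8.5 − 4)/6 = 0.75.
Midpoints: 4.375, 5.125, 5.875, 6.625, 7.375, 8.125.
f(4.375) = -12.75, f(5.125) = -14.25, f(5.875) = -15.75, f(6.625) = -17.25, f(7.375) = -18.75, f(8.125) = -20.25.
Sum = Δt · [f(4.375) + f(5.125) + f(5.875) + ...].
Sum = -74.25.

-74.25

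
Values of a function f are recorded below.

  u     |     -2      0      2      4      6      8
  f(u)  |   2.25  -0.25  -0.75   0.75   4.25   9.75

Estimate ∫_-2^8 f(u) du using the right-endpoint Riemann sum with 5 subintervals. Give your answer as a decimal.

27.5

Δu = 2.
Sum = 2·[(-0.25) + (-0.75) + 0.75 + 4.25 + 9.75] = 27.5.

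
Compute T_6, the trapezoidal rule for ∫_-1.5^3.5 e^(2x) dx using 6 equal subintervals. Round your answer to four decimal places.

669.6986

Δx = (3.5 − (-1.5))/6 = 5/6.
f(-1.5) ≈ 0.0498, f(-2/3) ≈ 0.2636, f(1/6) ≈ 1.3956, f(1) ≈ 7.3891, f(11/6) ≈ 39.1213, f(8/3) ≈ 207.1272, f(3.5) ≈ 1096.6332.
T_6 = (Δx/2)·[f(x_0) + 2f(x_1) + ... + 2f(x_{5}) + f(x_6)].
Sum ≈ 669.6986.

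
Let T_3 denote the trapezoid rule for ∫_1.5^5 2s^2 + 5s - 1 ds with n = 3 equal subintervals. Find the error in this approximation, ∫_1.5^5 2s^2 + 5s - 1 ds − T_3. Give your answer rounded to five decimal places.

Exact integral: ∫_1.5^5 f(s) ds ≈ 134.4583333.
T_3 ≈ 136.0462963.
Error ≈ 134.4583333 − 136.0462963 ≈ -1.58796.

-1.58796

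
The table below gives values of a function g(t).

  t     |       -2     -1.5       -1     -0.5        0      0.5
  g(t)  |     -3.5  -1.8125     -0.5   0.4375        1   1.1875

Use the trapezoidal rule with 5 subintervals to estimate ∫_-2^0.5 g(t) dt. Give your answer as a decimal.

-1.015625

Δt = 0.5.
T_5 = (0.5/2)·[(-3.5) + 2·(-1.8125) + 2·(-0.5) + 2·0.4375 + 2·1 + 1.1875] = -1.015625.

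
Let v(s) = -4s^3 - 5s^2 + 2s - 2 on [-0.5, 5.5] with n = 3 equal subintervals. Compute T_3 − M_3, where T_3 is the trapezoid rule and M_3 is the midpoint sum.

-210

T_3 = -1314.5.
M_3 = -1104.5.
T_3 − M_3 = -210.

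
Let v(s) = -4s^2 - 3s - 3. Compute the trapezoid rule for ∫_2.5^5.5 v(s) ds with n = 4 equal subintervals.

Δs = (5.5 − 2.5)/4 = 0.75.
v(2.5) = -35.5, v(3.25) = -55, v(4) = -79, v(4.75) = -107.5, v(5.5) = -140.5.
T_4 = (Δs/2)·[v(s_0) + 2v(s_1) + 2v(s_2) + 2v(s_3) + v(s_4)].
Sum = -247.125.

-247.125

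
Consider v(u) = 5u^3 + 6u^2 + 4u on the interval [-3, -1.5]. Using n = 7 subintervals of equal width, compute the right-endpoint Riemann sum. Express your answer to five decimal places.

-52.53061

Δu = (-1.5 − (-3))/7 = 3/14.
Right endpoints: -39/14, -18/7, -33/14, -15/7, -27/14, -12/7, -1.5.
v(-39/14) = -199407/2744, v(-18/7) = -19080/343, v(-33/14) = -114081/2744, v(-15/7) = -10365/343, v(-27/14) = -58347/2744, v(-12/7) = -4944/343, v(-1.5) = -9.375.
Sum = Δu · [v(-39/14) + v(-18/7) + v(-33/14) + ...].
Sum ≈ -52.53061.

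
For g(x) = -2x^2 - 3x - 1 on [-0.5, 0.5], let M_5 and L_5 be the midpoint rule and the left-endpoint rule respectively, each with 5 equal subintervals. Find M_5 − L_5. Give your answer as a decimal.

-0.28

M_5 = -1.16.
L_5 = -0.88.
M_5 − L_5 = -0.28.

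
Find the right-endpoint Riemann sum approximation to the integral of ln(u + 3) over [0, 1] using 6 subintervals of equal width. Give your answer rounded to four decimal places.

1.2731

Δu = (1 − 0)/6 = 1/6.
Right endpoints: 1/6, 1/3, 0.5, 2/3, 5/6, 1.
f(1/6) ≈ 1.1527, f(1/3) ≈ 1.2040, f(0.5) ≈ 1.2528, f(2/3) ≈ 1.2993, f(5/6) ≈ 1.3437, f(1) ≈ 1.3863.
Sum = Δu · [f(1/6) + f(1/3) + f(0.5) + ...].
Sum ≈ 1.2731.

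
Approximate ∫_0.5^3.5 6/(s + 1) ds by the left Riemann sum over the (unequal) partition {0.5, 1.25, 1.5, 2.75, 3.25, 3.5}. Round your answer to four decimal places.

Subinterval widths: 0.75, 0.25, 1.25, 0.5, 0.25.
Left endpoints: 0.5, 1.25, 1.5, 2.75, 3.25.
f(0.5) = 4, f(1.25) = 8/3, f(1.5) = 2.4, f(2.75) = 1.6, f(3.25) = 24/17.
Sum = Σ Δs_i · f(s_i).
Sum ≈ 7.8196.

7.8196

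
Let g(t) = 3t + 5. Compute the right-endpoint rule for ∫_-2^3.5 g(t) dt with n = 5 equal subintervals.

Δt = (3.5 − (-2))/5 = 1.1.
Right endpoints: -0.9, 0.2, 1.3, 2.4, 3.5.
g(-0.9) = 2.3, g(0.2) = 5.6, g(1.3) = 8.9, g(2.4) = 12.2, g(3.5) = 15.5.
Sum = Δt · [g(-0.9) + g(0.2) + g(1.3) + g(2.4) + g(3.5)].
Sum = 48.95.

48.95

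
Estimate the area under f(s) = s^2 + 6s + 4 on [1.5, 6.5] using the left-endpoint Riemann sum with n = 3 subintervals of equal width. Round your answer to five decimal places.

174.39815

Δs = (6.5 − 1.5)/3 = 5/3.
Left endpoints: 1.5, 19/6, 29/6.
f(1.5) = 15.25, f(19/6) = 1189/36, f(29/6) = 2029/36.
Sum = Δs · [f(1.5) + f(19/6) + f(29/6)].
Sum ≈ 174.39815.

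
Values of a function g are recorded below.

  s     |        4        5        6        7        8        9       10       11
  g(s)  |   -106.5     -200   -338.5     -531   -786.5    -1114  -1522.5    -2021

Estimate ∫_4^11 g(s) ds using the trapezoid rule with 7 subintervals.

Δs = 1.
T_7 = (1/2)·[(-106.5) + 2·(-200) + 2·(-338.5) + 2·(-531) + 2·(-786.5) + 2·(-1114) + 2·(-1522.5) + (-2021)] = -5556.25.

-5556.25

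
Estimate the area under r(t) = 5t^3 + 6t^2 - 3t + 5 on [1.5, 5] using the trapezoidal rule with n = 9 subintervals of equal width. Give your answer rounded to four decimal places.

Δt = (5 − 1.5)/9 = 7/18.
r(1.5) = 30.875, r(17/9) = 39685/729, r(41/18) = 515461/5832, r(8/3) = 3631/27, r(55/18) = 1134275/5832, r(31/9) = 196961/729, r(23/6) = 78475/216, r(38/9) = 346747/729, r(83/18) = 3551431/5832, r(5) = 765.
T_9 = (Δt/2)·[r(t_0) + 2r(t_1) + ... + 2r(t_{8}) + r(t_9)].
Sum ≈ 1006.3769.

1006.3769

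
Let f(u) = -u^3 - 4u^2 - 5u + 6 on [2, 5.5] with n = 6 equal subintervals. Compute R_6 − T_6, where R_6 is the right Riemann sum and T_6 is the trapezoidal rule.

R_6 ≈ -565.506221.
T_6 ≈ -483.584346.
R_6 − T_6 = -81.921875.

-81.921875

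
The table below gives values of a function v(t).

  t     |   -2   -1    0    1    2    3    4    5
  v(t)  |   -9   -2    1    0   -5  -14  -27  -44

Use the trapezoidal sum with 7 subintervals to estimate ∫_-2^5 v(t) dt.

Δt = 1.
T_7 = (1/2)·[(-9) + 2·(-2) + 2·1 + 2·0 + 2·(-5) + 2·(-14) + 2·(-27) + (-44)] = -73.5.

-73.5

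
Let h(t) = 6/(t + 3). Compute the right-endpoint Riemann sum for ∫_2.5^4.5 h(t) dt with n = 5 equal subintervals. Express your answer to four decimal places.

1.8040

Δt = (4.5 − 2.5)/5 = 0.4.
Right endpoints: 2.9, 3.3, 3.7, 4.1, 4.5.
h(2.9) = 60/59, h(3.3) = 20/21, h(3.7) = 60/67, h(4.1) = 60/71, h(4.5) = 0.8.
Sum = Δt · [h(2.9) + h(3.3) + h(3.7) + h(4.1) + h(4.5)].
Sum ≈ 1.8040.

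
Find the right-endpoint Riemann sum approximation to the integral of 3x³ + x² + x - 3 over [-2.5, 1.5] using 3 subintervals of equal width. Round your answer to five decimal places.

Δx = (1.5 − (-2.5))/3 = 4/3.
Right endpoints: -7/6, 1/6, 1.5.
f(-7/6) = -545/72, f(1/6) = -67/24, f(1.5) = 10.875.
Sum = Δx · [f(-7/6) + f(1/6) + f(1.5)].
Sum ≈ 0.68519.

0.68519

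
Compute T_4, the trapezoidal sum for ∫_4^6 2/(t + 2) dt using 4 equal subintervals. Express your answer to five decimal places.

Δt = (6 − 4)/4 = 0.5.
f(4) = 1/3, f(4.5) = 4/13, f(5) = 2/7, f(5.5) = 4/15, f(6) = 0.25.
T_4 = (Δt/2)·[f(t_0) + 2f(t_1) + 2f(t_2) + 2f(t_3) + f(t_4)].
Sum ≈ 0.57587.

0.57587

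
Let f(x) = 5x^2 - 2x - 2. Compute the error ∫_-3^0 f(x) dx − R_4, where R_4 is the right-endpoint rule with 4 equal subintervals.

Exact integral: ∫_-3^0 f(x) dx = 48.
R_4 = 30.28125.
Error = 48 − 30.28125 = 17.71875.

17.71875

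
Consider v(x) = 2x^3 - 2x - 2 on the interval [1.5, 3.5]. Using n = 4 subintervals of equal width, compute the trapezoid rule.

Δx = (3.5 − 1.5)/4 = 0.5.
v(1.5) = 1.75, v(2) = 10, v(2.5) = 24.25, v(3) = 46, v(3.5) = 76.75.
T_4 = (Δx/2)·[v(x_0) + 2v(x_1) + 2v(x_2) + 2v(x_3) + v(x_4)].
Sum = 59.75.

59.75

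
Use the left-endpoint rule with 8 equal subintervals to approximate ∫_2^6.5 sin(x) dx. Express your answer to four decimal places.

Δx = (6.5 − 2)/8 = 0.5625.
Left endpoints: 2, 2.5625, 3.125, 3.6875, 4.25, 4.8125, 5.375, 5.9375.
f(2) ≈ 0.9093, f(2.5625) ≈ 0.5473, f(3.125) ≈ 0.0166, f(3.6875) ≈ -0.5192, f(4.25) ≈ -0.8950, f(4.8125) ≈ -0.9950, f(5.375) ≈ -0.7884, f(5.9375) ≈ -0.3388.
Sum = Δx · [f(2) + f(2.5625) + f(3.125) + ...].
Sum ≈ -1.1606.

-1.1606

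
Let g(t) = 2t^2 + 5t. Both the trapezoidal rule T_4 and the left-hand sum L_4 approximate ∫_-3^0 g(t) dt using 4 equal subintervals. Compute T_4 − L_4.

T_4 = -3.9375.
L_4 = -2.8125.
T_4 − L_4 = -1.125.

-1.125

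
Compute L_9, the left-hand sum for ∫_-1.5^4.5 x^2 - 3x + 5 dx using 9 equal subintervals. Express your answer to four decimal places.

Δx = (4.5 − (-1.5))/9 = 2/3.
Left endpoints: -1.5, -5/6, -1/6, 0.5, 7/6, 11/6, 2.5, 19/6, 23/6.
f(-1.5) = 11.75, f(-5/6) = 295/36, f(-1/6) = 199/36, f(0.5) = 3.75, f(7/6) = 103/36, f(11/6) = 103/36, f(2.5) = 3.75, f(19/6) = 199/36, f(23/6) = 295/36.
Sum = Δx · [f(-1.5) + f(-5/6) + f(-1/6) + ...].
Sum ≈ 34.9444.

34.9444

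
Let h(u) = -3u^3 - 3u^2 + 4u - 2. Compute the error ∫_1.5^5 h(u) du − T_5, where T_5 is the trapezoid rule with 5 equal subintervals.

9.218125

Exact integral: ∫_1.5^5 h(u) du = -548.078125.
T_5 = -557.29625.
Error = -548.078125 − (-557.29625) = 9.218125.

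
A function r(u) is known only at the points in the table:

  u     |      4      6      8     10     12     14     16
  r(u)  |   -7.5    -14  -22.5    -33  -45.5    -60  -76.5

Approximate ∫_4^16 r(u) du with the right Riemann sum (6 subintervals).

Δu = 2.
Sum = 2·[(-14) + (-22.5) + (-33) + (-45.5) + (-60) + (-76.5)] = -503.

-503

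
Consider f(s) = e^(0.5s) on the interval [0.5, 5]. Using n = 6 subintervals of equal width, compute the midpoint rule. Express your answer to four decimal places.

Δs = (5 − 0.5)/6 = 0.75.
Midpoints: 0.875, 1.625, 2.375, 3.125, 3.875, 4.625.
f(0.875) ≈ 1.5488, f(1.625) ≈ 2.2535, f(2.375) ≈ 3.2789, f(3.125) ≈ 4.7707, f(3.875) ≈ 6.9414, f(4.625) ≈ 10.0996.
Sum = Δs · [f(0.875) + f(1.625) + f(2.375) + ...].
Sum ≈ 21.6697.

21.6697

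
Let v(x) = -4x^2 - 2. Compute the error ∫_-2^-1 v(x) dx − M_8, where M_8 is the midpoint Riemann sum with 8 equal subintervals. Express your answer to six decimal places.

Exact integral: ∫_-2^-1 v(x) dx ≈ -11.33333333.
M_8 = -11.328125.
Error ≈ -11.33333333 − (-11.328125) ≈ -0.005208.

-0.005208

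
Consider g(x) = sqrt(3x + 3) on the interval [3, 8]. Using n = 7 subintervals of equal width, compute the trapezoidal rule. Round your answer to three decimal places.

Δx = (8 − 3)/7 = 5/7.
g(3) ≈ 3.464, g(26/7) ≈ 3.761, g(31/7) ≈ 4.036, g(36/7) ≈ 4.293, g(41/7) ≈ 4.536, g(46/7) ≈ 4.766, g(51/7) ≈ 4.986, g(8) ≈ 5.196.
T_7 = (Δx/2)·[g(x_0) + 2g(x_1) + ... + 2g(x_{6}) + g(x_7)].
Sum ≈ 21.933.

21.933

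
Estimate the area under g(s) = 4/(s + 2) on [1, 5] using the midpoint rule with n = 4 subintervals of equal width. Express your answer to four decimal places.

Δs = (5 − 1)/4 = 1.
Midpoints: 1.5, 2.5, 3.5, 4.5.
g(1.5) = 8/7, g(2.5) = 8/9, g(3.5) = 8/11, g(4.5) = 8/13.
Sum = Δs · [g(1.5) + g(2.5) + g(3.5) + g(4.5)].
Sum ≈ 3.3744.

3.3744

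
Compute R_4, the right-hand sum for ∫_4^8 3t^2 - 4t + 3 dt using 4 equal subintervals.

Δt = (8 − 4)/4 = 1.
Right endpoints: 5, 6, 7, 8.
f(5) = 58, f(6) = 87, f(7) = 122, f(8) = 163.
Sum = Δt · [f(5) + f(6) + f(7) + f(8)].
Sum = 430.

430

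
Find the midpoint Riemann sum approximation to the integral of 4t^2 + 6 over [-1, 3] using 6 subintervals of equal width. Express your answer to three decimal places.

Δt = (3 − (-1))/6 = 2/3.
Midpoints: -2/3, 0, 2/3, 4/3, 2, 8/3.
f(-2/3) = 70/9, f(0) = 6, f(2/3) = 70/9, f(4/3) = 118/9, f(2) = 22, f(8/3) = 310/9.
Sum = Δt · [f(-2/3) + f(0) + f(2/3) + ...].
Sum ≈ 60.741.

60.741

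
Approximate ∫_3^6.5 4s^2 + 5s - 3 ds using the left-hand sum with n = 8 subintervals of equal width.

370.31640625

Δs = (6.5 − 3)/8 = 0.4375.
Left endpoints: 3, 3.4375, 3.875, 4.3125, 4.75, 5.1875, 5.625, 6.0625.
f(3) = 48, f(3.4375) = 61.453125, f(3.875) = 76.4375, f(4.3125) = 92.953125, f(4.75) = 111, f(5.1875) = 130.578125, f(5.625) = 151.6875, f(6.0625) = 174.328125.
Sum = Δs · [f(3) + f(3.4375) + f(3.875) + ...].
Sum = 370.31640625.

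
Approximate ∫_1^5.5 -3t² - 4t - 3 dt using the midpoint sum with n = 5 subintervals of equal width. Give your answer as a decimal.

Δt = (5.5 − 1)/5 = 0.9.
Midpoints: 1.45, 2.35, 3.25, 4.15, 5.05.
f(1.45) = -15.1075, f(2.35) = -28.9675, f(3.25) = -47.6875, f(4.15) = -71.2675, f(5.05) = -99.7075.
Sum = Δt · [f(1.45) + f(2.35) + f(3.25) + f(4.15) + f(5.05)].
Sum = -236.46375.

-236.46375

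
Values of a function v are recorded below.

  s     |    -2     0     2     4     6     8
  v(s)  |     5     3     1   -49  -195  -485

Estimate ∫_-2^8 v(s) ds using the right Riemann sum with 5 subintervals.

Δs = 2.
Sum = 2·[3 + 1 + (-49) + (-195) + (-485)] = -1450.

-1450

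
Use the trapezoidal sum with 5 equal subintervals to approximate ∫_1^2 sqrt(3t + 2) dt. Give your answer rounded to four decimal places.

Δt = (2 − 1)/5 = 0.2.
f(1) ≈ 2.2361, f(1.2) ≈ 2.3664, f(1.4) ≈ 2.4900, f(1.6) ≈ 2.6077, f(1.8) ≈ 2.7203, f(2) ≈ 2.8284.
T_5 = (Δt/2)·[f(t_0) + 2f(t_1) + ... + 2f(t_{4}) + f(t_5)].
Sum ≈ 2.5433.

2.5433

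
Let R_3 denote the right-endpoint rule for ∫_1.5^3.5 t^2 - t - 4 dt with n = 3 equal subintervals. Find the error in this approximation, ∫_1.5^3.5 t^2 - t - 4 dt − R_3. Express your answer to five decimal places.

Exact integral: ∫_1.5^3.5 f(t) dt ≈ 0.1666667.
R_3 ≈ 2.9814815.
Error ≈ 0.1666667 − 2.9814815 ≈ -2.81481.

-2.81481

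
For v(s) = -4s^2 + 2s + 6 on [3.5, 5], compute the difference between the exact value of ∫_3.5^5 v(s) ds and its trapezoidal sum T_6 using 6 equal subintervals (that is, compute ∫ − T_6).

0.0625

Exact integral: ∫_3.5^5 v(s) ds = -87.75.
T_6 = -87.8125.
Error = -87.75 − (-87.8125) = 0.0625.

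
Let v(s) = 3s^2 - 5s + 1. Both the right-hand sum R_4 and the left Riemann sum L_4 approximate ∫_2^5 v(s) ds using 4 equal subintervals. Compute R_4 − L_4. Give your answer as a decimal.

36

R_4 = 86.34375.
L_4 = 50.34375.
R_4 − L_4 = 36.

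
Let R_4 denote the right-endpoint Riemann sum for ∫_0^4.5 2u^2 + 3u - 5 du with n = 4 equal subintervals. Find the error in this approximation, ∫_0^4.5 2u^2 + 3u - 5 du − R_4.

Exact integral: ∫_0^4.5 f(u) du = 68.625.
R_4 = 100.8984375.
Error = 68.625 − 100.8984375 = -32.2734375.

-32.2734375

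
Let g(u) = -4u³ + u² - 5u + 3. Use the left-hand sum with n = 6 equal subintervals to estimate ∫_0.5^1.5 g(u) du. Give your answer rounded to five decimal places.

-4.63426

Δu = (1.5 − 0.5)/6 = 1/6.
Left endpoints: 0.5, 2/3, 5/6, 1, 7/6, 4/3.
g(0.5) = 0.25, g(2/3) = -29/27, g(5/6) = -301/108, g(1) = -5, g(7/6) = -845/108, g(4/3) = -307/27.
Sum = Δu · [g(0.5) + g(2/3) + g(5/6) + ...].
Sum ≈ -4.63426.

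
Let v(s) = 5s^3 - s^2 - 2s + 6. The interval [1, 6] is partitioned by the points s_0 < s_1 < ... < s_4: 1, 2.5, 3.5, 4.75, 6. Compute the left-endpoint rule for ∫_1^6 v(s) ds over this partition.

Subinterval widths: 1.5, 1, 1.25, 1.25.
Left endpoints: 1, 2.5, 3.5, 4.75.
v(1) = 8, v(2.5) = 72.875, v(3.5) = 201.125, v(4.75) = 509.796875.
Sum = Σ Δs_i · v(s_i).
Sum = 973.52734375.

973.52734375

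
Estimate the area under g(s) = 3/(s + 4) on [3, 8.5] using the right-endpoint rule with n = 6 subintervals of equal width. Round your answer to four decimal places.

Δs = (8.5 − 3)/6 = 11/12.
Right endpoints: 47/12, 29/6, 5.75, 20/3, 91/12, 8.5.
g(47/12) = 36/95, g(29/6) = 18/53, g(5.75) = 4/13, g(20/3) = 0.28125, g(91/12) = 36/139, g(8.5) = 0.24.
Sum = Δs · [g(47/12) + g(29/6) + g(5.75) + ...].
Sum ≈ 1.6560.

1.6560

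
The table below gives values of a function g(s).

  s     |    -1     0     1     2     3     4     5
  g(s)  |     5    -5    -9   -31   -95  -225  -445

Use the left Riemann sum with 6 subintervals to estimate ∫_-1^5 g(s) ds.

Δs = 1.
Sum = 1·[5 + (-5) + (-9) + (-31) + (-95) + (-225)] = -360.

-360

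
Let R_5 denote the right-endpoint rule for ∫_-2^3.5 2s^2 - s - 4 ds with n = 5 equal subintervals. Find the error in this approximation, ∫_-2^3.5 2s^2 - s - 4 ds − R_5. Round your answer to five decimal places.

-8.26833

Exact integral: ∫_-2^3.5 f(s) ds ≈ 7.7916667.
R_5 = 16.06.
Error ≈ 7.7916667 − 16.06 ≈ -8.26833.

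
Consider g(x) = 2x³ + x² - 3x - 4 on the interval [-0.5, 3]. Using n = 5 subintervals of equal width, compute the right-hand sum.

Δx = (3 − (-0.5))/5 = 0.7.
Right endpoints: 0.2, 0.9, 1.6, 2.3, 3.
g(0.2) = -4.544, g(0.9) = -4.432, g(1.6) = 1.952, g(2.3) = 18.724, g(3) = 50.
Sum = Δx · [g(0.2) + g(0.9) + g(1.6) + g(2.3) + g(3)].
Sum = 43.19.

43.19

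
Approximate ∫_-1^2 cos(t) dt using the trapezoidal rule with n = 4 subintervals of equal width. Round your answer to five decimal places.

Δt = (2 − (-1))/4 = 0.75.
f(-1) ≈ 0.54030, f(-0.25) ≈ 0.96891, f(0.5) ≈ 0.87758, f(1.25) ≈ 0.31532, f(2) ≈ -0.41615.
T_4 = (Δt/2)·[f(t_0) + 2f(t_1) + 2f(t_2) + 2f(t_3) + f(t_4)].
Sum ≈ 1.66792.

1.66792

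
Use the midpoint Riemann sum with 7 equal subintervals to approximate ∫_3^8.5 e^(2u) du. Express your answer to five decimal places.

10918650.58458

Δu = (8.5 − 3)/7 = 11/14.
Midpoints: 95/28, 117/28, 139/28, 5.75, 183/28, 205/28, 227/28.
f(95/28) ≈ 885.11208, f(117/28) ≈ 4260.50449, f(139/28) ≈ 20508.02247, f(5.75) ≈ 98715.77101, f(183/28) ≈ 475170.31252, f(205/28) ≈ 2287241.67972, f(227/28) ≈ 11009682.97808.
Sum = Δu · [f(95/28) + f(117/28) + f(139/28) + ...].
Sum ≈ 10918650.58458.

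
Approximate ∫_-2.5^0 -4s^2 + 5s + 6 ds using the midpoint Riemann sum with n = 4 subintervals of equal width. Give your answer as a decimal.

Δs = (0 − (-2.5))/4 = 0.625.
Midpoints: -2.1875, -1.5625, -0.9375, -0.3125.
f(-2.1875) = -24.078125, f(-1.5625) = -11.578125, f(-0.9375) = -2.203125, f(-0.3125) = 4.046875.
Sum = Δs · [f(-2.1875) + f(-1.5625) + f(-0.9375) + f(-0.3125)].
Sum = -21.1328125.

-21.1328125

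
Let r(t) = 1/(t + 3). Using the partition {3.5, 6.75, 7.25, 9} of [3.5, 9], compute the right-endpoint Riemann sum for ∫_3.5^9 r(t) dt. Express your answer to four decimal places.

Subinterval widths: 3.25, 0.5, 1.75.
Right endpoints: 6.75, 7.25, 9.
r(6.75) = 4/39, r(7.25) = 4/41, r(9) = 1/12.
Sum = Σ Δt_i · r(t_i).
Sum ≈ 0.5279.

0.5279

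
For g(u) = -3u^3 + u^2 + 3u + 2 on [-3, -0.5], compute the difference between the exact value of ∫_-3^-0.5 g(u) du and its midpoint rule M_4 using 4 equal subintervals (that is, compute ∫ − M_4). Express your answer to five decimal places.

1.36312

Exact integral: ∫_-3^-0.5 g(u) du ≈ 61.5364583.
M_4 ≈ 60.1733398.
Error ≈ 61.5364583 − 60.1733398 ≈ 1.36312.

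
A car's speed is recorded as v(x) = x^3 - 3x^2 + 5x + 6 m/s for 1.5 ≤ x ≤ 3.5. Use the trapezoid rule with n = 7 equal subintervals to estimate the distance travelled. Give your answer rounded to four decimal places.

Δx = (3.5 − 1.5)/7 = 2/7.
v(1.5) = 10.125, v(25/14) = 30339/2744, v(29/14) = 33951/2744, v(33/14) = 39003/2744, v(37/14) = 45879/2744, v(41/14) = 54963/2744, v(45/14) = 66639/2744, v(3.5) = 29.625.
T_7 = (Δx/2)·[v(x_0) + 2v(x_1) + ... + 2v(x_{6}) + v(x_7)].
Sum ≈ 33.8724.

33.8724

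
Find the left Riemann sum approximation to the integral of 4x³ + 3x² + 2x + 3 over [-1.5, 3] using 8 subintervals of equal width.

Δx = (3 − (-1.5))/8 = 0.5625.
Left endpoints: -1.5, -0.9375, -0.375, 0.1875, 0.75, 1.3125, 1.875, 2.4375.
f(-1.5) = -6.75, f(-0.9375) = 477/1024, f(-0.375) = 2.4609375, f(0.1875) = 3591/1024, f(0.75) = 7.875, f(1.3125) = 20313/1024, f(1.875) = 43.6640625, f(2.4375) = 85635/1024.
Sum = Δx · [f(-1.5) + f(-0.9375) + f(-0.375) + ...].
Sum = 87.01171875.

87.01171875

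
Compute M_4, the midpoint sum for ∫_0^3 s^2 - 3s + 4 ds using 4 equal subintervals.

7.359375

Δs = (3 − 0)/4 = 0.75.
Midpoints: 0.375, 1.125, 1.875, 2.625.
f(0.375) = 3.015625, f(1.125) = 1.890625, f(1.875) = 1.890625, f(2.625) = 3.015625.
Sum = Δs · [f(0.375) + f(1.125) + f(1.875) + f(2.625)].
Sum = 7.359375.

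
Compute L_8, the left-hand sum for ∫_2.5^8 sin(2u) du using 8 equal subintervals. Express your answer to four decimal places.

Δu = (8 − 2.5)/8 = 0.6875.
Left endpoints: 2.5, 3.1875, 3.875, 4.5625, 5.25, 5.9375, 6.625, 7.3125.
f(2.5) ≈ -0.9589, f(3.1875) ≈ 0.0917, f(3.875) ≈ 0.9946, f(4.5625) ≈ 0.2953, f(5.25) ≈ -0.8797, f(5.9375) ≈ -0.6376, f(6.625) ≈ 0.6316, f(7.3125) ≈ 0.8834.
Sum = Δu · [f(2.5) + f(3.1875) + f(3.875) + ...].
Sum ≈ 0.2890.

0.2890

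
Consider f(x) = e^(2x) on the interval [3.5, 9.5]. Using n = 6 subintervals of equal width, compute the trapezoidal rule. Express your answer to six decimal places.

Δx = (9.5 − 3.5)/6 = 1.
f(3.5) ≈ 1096.633158, f(4.5) ≈ 8103.083928, f(5.5) ≈ 59874.141715, f(6.5) ≈ 442413.392009, f(7.5) ≈ 3269017.372472, f(8.5) ≈ 24154952.753575, f(9.5) ≈ 178482300.963187.
T_6 = (Δx/2)·[f(x_0) + 2f(x_1) + ... + 2f(x_{5}) + f(x_6)].
Sum ≈ 117176059.541872.

117176059.541872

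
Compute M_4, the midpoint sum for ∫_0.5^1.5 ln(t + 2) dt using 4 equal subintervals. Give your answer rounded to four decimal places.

1.0942

Δt = (1.5 − 0.5)/4 = 0.25.
Midpoints: 0.625, 0.875, 1.125, 1.375.
f(0.625) ≈ 0.9651, f(0.875) ≈ 1.0561, f(1.125) ≈ 1.1394, f(1.375) ≈ 1.2164.
Sum = Δt · [f(0.625) + f(0.875) + f(1.125) + f(1.375)].
Sum ≈ 1.0942.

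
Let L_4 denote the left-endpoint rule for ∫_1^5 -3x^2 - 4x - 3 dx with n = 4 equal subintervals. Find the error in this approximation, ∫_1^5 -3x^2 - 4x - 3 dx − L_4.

Exact integral: ∫_1^5 f(x) dx = -184.
L_4 = -142.
Error = -184 − (-142) = -42.

-42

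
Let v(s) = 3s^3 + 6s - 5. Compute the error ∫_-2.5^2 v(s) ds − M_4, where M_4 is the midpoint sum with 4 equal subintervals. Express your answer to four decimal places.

-1.0679

Exact integral: ∫_-2.5^2 v(s) ds = -46.546875.
M_4 ≈ -45.479004.
Error ≈ -46.546875 − (-45.479004) ≈ -1.0679.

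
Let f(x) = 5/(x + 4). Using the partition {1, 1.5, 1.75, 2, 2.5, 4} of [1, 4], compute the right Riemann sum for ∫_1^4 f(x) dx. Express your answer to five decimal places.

Subinterval widths: 0.5, 0.25, 0.25, 0.5, 1.5.
Right endpoints: 1.5, 1.75, 2, 2.5, 4.
f(1.5) = 10/11, f(1.75) = 20/23, f(2) = 5/6, f(2.5) = 10/13, f(4) = 0.625.
Sum = Σ Δx_i · f(x_i).
Sum ≈ 2.20239.

2.20239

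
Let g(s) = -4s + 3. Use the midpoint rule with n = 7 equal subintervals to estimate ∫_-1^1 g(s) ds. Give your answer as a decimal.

6

Δs = (1 − (-1))/7 = 2/7.
Midpoints: -6/7, -4/7, -2/7, 0, 2/7, 4/7, 6/7.
g(-6/7) = 45/7, g(-4/7) = 37/7, g(-2/7) = 29/7, g(0) = 3, g(2/7) = 13/7, g(4/7) = 5/7, g(6/7) = -3/7.
Sum = Δs · [g(-6/7) + g(-4/7) + g(-2/7) + ...].
Sum = 6.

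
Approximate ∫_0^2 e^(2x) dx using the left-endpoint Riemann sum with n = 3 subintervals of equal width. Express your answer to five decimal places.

Δx = (2 − 0)/3 = 2/3.
Left endpoints: 0, 2/3, 4/3.
f(0) ≈ 1.00000, f(2/3) ≈ 3.79367, f(4/3) ≈ 14.39192.
Sum = Δx · [f(0) + f(2/3) + f(4/3)].
Sum ≈ 12.79039.

12.79039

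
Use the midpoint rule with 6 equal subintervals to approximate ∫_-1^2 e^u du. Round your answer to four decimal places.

Δu = (2 − (-1))/6 = 0.5.
Midpoints: -0.75, -0.25, 0.25, 0.75, 1.25, 1.75.
f(-0.75) ≈ 0.4724, f(-0.25) ≈ 0.7788, f(0.25) ≈ 1.2840, f(0.75) ≈ 2.1170, f(1.25) ≈ 3.4903, f(1.75) ≈ 5.7546.
Sum = Δu · [f(-0.75) + f(-0.25) + f(0.25) + ...].
Sum ≈ 6.9486.

6.9486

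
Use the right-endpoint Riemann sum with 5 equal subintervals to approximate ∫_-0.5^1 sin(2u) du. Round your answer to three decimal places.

Δu = (1 − (-0.5))/5 = 0.3.
Right endpoints: -0.2, 0.1, 0.4, 0.7, 1.
f(-0.2) ≈ -0.389, f(0.1) ≈ 0.199, f(0.4) ≈ 0.717, f(0.7) ≈ 0.985, f(1) ≈ 0.909.
Sum = Δu · [f(-0.2) + f(0.1) + f(0.4) + f(0.7) + f(1)].
Sum ≈ 0.726.

0.726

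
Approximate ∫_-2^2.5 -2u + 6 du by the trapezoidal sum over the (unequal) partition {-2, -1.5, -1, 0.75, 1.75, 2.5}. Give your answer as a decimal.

24.75

Subinterval widths: 0.5, 0.5, 1.75, 1, 0.75.
f(-2) = 10, f(-1.5) = 9, f(-1) = 8, f(0.75) = 4.5, f(1.75) = 2.5, f(2.5) = 1.
On each subinterval the trapezoid contributes (Δu_i/2)·[f(u_{i-1}) + f(u_i)].
Sum = 24.75.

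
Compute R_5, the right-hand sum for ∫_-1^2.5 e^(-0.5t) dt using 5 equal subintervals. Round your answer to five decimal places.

Δt = (2.5 − (-1))/5 = 0.7.
Right endpoints: -0.3, 0.4, 1.1, 1.8, 2.5.
f(-0.3) ≈ 1.16183, f(0.4) ≈ 0.81873, f(1.1) ≈ 0.57695, f(1.8) ≈ 0.40657, f(2.5) ≈ 0.28650.
Sum = Δt · [f(-0.3) + f(0.4) + f(1.1) + f(1.8) + f(2.5)].
Sum ≈ 2.27541.

2.27541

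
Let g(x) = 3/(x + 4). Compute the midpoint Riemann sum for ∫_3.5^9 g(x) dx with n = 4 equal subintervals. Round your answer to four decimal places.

1.6474

Δx = (9 − 3.5)/4 = 1.375.
Midpoints: 4.1875, 5.5625, 6.9375, 8.3125.
g(4.1875) = 48/131, g(5.5625) = 16/51, g(6.9375) = 48/175, g(8.3125) = 48/197.
Sum = Δx · [g(4.1875) + g(5.5625) + g(6.9375) + g(8.3125)].
Sum ≈ 1.6474.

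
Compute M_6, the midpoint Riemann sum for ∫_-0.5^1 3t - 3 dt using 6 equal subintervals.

-3.375

Δt = (1 − (-0.5))/6 = 0.25.
Midpoints: -0.375, -0.125, 0.125, 0.375, 0.625, 0.875.
f(-0.375) = -4.125, f(-0.125) = -3.375, f(0.125) = -2.625, f(0.375) = -1.875, f(0.625) = -1.125, f(0.875) = -0.375.
Sum = Δt · [f(-0.375) + f(-0.125) + f(0.125) + ...].
Sum = -3.375.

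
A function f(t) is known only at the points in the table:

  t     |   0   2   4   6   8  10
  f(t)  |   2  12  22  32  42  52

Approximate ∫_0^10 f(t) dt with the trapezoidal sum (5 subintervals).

Δt = 2.
T_5 = (2/2)·[2 + 2·12 + 2·22 + 2·32 + 2·42 + 52] = 270.

270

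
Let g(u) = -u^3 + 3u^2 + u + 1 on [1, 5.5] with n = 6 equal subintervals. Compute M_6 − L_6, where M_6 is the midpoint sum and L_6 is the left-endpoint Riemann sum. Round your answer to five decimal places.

M_6 ≈ -42.5917969.
L_6 = -19.44140625.
M_6 − L_6 ≈ -23.15039.

-23.15039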